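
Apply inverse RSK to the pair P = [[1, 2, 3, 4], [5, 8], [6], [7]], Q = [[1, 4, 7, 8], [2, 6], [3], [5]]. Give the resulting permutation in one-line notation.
7 6 5 8 1 2 3 4

Reverse RSK: for i = n, n-1, ..., 1, locate i in Q, remove the corresponding corner cell from P, and reverse-bump its entry up through P; the value ejected from row 1 is w(i).

So w = 7 6 5 8 1 2 3 4.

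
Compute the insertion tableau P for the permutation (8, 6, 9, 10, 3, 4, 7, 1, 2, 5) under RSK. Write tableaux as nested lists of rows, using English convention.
P = [[1, 2, 5], [3, 4, 7], [6, 9, 10], [8]]

Insert 8: appended to row 1. P = [[8]].
Insert 6: 6 bumps 8 from row 1; 8 starts row 2. P = [[6], [8]].
Insert 9: appended to row 1. P = [[6, 9], [8]].
Insert 10: appended to row 1. P = [[6, 9, 10], [8]].
Insert 3: 3 bumps 6 from row 1; 6 bumps 8 from row 2; 8 starts row 3. P = [[3, 9, 10], [6], [8]].
Insert 4: 4 bumps 9 from row 1; 9 appends to row 2. P = [[3, 4, 10], [6, 9], [8]].
Insert 7: 7 bumps 10 from row 1; 10 appends to row 2. P = [[3, 4, 7], [6, 9, 10], [8]].
Insert 1: 1 bumps 3 from row 1; 3 bumps 6 from row 2; 6 bumps 8 from row 3; 8 starts row 4. P = [[1, 4, 7], [3, 9, 10], [6], [8]].
Insert 2: 2 bumps 4 from row 1; 4 bumps 9 from row 2; 9 appends to row 3. P = [[1, 2, 7], [3, 4, 10], [6, 9], [8]].
Insert 5: 5 bumps 7 from row 1; 7 bumps 10 from row 2; 10 appends to row 3. P = [[1, 2, 5], [3, 4, 7], [6, 9, 10], [8]].

So P = [[1, 2, 5], [3, 4, 7], [6, 9, 10], [8]].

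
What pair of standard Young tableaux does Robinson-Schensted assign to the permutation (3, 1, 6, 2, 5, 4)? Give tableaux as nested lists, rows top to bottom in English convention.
Insert each entry of the permutation into P by Schensted row insertion, recording in Q the position of each new cell.

Insert 3: appended to row 1. P = [[3]], Q = [[1]].
Insert 1: 1 bumps 3 from row 1; 3 starts row 2. P = [[1], [3]], Q = [[1], [2]].
Insert 6: appended to row 1. P = [[1, 6], [3]], Q = [[1, 3], [2]].
Insert 2: 2 bumps 6 from row 1; 6 appends to row 2. P = [[1, 2], [3, 6]], Q = [[1, 3], [2, 4]].
Insert 5: appended to row 1. P = [[1, 2, 5], [3, 6]], Q = [[1, 3, 5], [2, 4]].
Insert 4: 4 bumps 5 from row 1; 5 bumps 6 from row 2; 6 starts row 3. P = [[1, 2, 4], [3, 5], [6]], Q = [[1, 3, 5], [2, 4], [6]].

So P = [[1, 2, 4], [3, 5], [6]], Q = [[1, 3, 5], [2, 4], [6]].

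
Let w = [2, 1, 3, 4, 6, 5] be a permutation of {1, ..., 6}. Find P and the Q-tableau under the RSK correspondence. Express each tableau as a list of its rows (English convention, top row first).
Insert each entry of the permutation into P by Schensted row insertion, recording in Q the position of each new cell.

After inserting 2: P = [[2]].
After inserting 1: P = [[1], [2]].
After inserting 3: P = [[1, 3], [2]].
After inserting 4: P = [[1, 3, 4], [2]].
After inserting 6: P = [[1, 3, 4, 6], [2]].
After inserting 5: P = [[1, 3, 4, 5], [2, 6]].

So P = [[1, 3, 4, 5], [2, 6]], Q = [[1, 3, 4, 5], [2, 6]].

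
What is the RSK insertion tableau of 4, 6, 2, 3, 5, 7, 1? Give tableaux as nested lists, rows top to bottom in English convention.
Insert 4: appended to row 1. P = [[4]].
Insert 6: appended to row 1. P = [[4, 6]].
Insert 2: 2 bumps 4 from row 1; 4 starts row 2. P = [[2, 6], [4]].
Insert 3: 3 bumps 6 from row 1; 6 appends to row 2. P = [[2, 3], [4, 6]].
Insert 5: appended to row 1. P = [[2, 3, 5], [4, 6]].
Insert 7: appended to row 1. P = [[2, 3, 5, 7], [4, 6]].
Insert 1: 1 bumps 2 from row 1; 2 bumps 4 from row 2; 4 starts row 3. P = [[1, 3, 5, 7], [2, 6], [4]].

So P = [[1, 3, 5, 7], [2, 6], [4]].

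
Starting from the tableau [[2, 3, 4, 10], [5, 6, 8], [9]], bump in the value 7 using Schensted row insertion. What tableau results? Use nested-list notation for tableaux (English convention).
[[2, 3, 4, 7], [5, 6, 8, 10], [9]]

In row 1, 7 replaces 10 (the leftmost entry greater than 7); 10 is bumped to row 2. 10 is appended to row 2. The new tableau is [[2, 3, 4, 7], [5, 6, 8, 10], [9]].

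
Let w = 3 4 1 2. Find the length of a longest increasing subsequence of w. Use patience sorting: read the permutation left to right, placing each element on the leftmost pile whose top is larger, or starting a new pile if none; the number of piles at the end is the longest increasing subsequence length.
2

3: new pile. tops = [3]
4: new pile. tops = [3, 4]
1: onto pile 1 (replacing 3). tops = [1, 4]
2: onto pile 2 (replacing 4). tops = [1, 2]

2 piles, so the longest increasing subsequence has length 2.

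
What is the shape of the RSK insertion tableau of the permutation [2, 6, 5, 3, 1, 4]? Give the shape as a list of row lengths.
[3, 1, 1, 1]

Row-insert each entry into an empty tableau.

After inserting 2: P = [[2]].
After inserting 6: P = [[2, 6]].
After inserting 5: P = [[2, 5], [6]].
After inserting 3: P = [[2, 3], [5], [6]].
After inserting 1: P = [[1, 3], [2], [5], [6]].
After inserting 4: P = [[1, 3, 4], [2], [5], [6]].

The final insertion tableau P = [[1, 3, 4], [2], [5], [6]] has shape [3, 1, 1, 1].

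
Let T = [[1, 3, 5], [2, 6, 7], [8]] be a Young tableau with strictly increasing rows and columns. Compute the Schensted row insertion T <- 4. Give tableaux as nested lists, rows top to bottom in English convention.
In row 1, 4 replaces 5 (the leftmost entry greater than 4); 5 is bumped to row 2. In row 2, 5 replaces 6 (the leftmost entry greater than 5); 6 is bumped to row 3. In row 3, 6 replaces 8 (the leftmost entry greater than 6); 8 is bumped to row 4. 8 starts a new row 4. The new tableau is [[1, 3, 4], [2, 5, 7], [6], [8]].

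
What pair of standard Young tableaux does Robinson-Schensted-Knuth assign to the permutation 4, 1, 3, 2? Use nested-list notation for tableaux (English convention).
Insert each entry of the permutation into P by Schensted row insertion, recording in Q the position of each new cell.

After inserting 4: P = [[4]].
After inserting 1: P = [[1], [4]].
After inserting 3: P = [[1, 3], [4]].
After inserting 2: P = [[1, 2], [3], [4]].

So P = [[1, 2], [3], [4]], Q = [[1, 3], [2], [4]].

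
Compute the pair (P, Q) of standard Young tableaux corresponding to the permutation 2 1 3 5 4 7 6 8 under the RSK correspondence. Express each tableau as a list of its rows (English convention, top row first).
Insert each entry of the permutation into P by Schensted row insertion, recording in Q the position of each new cell.

After inserting 2: P = [[2]].
After inserting 1: P = [[1], [2]].
After inserting 3: P = [[1, 3], [2]].
After inserting 5: P = [[1, 3, 5], [2]].
After inserting 4: P = [[1, 3, 4], [2, 5]].
After inserting 7: P = [[1, 3, 4, 7], [2, 5]].
After inserting 6: P = [[1, 3, 4, 6], [2, 5, 7]].
After inserting 8: P = [[1, 3, 4, 6, 8], [2, 5, 7]].

So P = [[1, 3, 4, 6, 8], [2, 5, 7]], Q = [[1, 3, 4, 6, 8], [2, 5, 7]].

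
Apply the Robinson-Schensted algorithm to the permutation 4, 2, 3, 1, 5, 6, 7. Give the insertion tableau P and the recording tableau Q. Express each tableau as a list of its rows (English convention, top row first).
Insert each entry of the permutation into P by Schensted row insertion, recording in Q the position of each new cell.

After inserting 4: P = [[4]].
After inserting 2: P = [[2], [4]].
After inserting 3: P = [[2, 3], [4]].
After inserting 1: P = [[1, 3], [2], [4]].
After inserting 5: P = [[1, 3, 5], [2], [4]].
After inserting 6: P = [[1, 3, 5, 6], [2], [4]].
After inserting 7: P = [[1, 3, 5, 6, 7], [2], [4]].

So P = [[1, 3, 5, 6, 7], [2], [4]], Q = [[1, 3, 5, 6, 7], [2], [4]].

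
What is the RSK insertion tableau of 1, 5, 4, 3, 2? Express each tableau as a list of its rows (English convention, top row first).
After inserting 1: P = [[1]].
After inserting 5: P = [[1, 5]].
After inserting 4: P = [[1, 4], [5]].
After inserting 3: P = [[1, 3], [4], [5]].
After inserting 2: P = [[1, 2], [3], [4], [5]].

So P = [[1, 2], [3], [4], [5]].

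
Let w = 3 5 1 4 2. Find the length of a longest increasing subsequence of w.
2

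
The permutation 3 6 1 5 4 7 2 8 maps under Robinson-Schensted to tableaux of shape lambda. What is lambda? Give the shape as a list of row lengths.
Row-insert each entry into an empty tableau.

After inserting 3: P = [[3]].
After inserting 6: P = [[3, 6]].
After inserting 1: P = [[1, 6], [3]].
After inserting 5: P = [[1, 5], [3, 6]].
After inserting 4: P = [[1, 4], [3, 5], [6]].
After inserting 7: P = [[1, 4, 7], [3, 5], [6]].
After inserting 2: P = [[1, 2, 7], [3, 4], [5], [6]].
After inserting 8: P = [[1, 2, 7, 8], [3, 4], [5], [6]].

The final insertion tableau P = [[1, 2, 7, 8], [3, 4], [5], [6]] has shape [4, 2, 1, 1].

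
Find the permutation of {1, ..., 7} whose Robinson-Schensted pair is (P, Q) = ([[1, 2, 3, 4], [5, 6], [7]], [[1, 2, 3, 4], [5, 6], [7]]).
Reverse RSK: for i = n, n-1, ..., 1, locate i in Q, remove the corresponding corner cell from P, and reverse-bump its entry up through P; the value ejected from row 1 is w(i).

So w = 1 2 5 7 3 6 4.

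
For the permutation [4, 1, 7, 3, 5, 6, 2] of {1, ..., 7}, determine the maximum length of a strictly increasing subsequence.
4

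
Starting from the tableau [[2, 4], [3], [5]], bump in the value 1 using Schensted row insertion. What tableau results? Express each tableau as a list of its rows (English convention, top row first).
[[1, 4], [2], [3], [5]]

In row 1, 1 replaces 2 (the leftmost entry greater than 1); 2 is bumped to row 2. In row 2, 2 replaces 3 (the leftmost entry greater than 2); 3 is bumped to row 3. In row 3, 3 replaces 5 (the leftmost entry greater than 3); 5 is bumped to row 4. 5 starts a new row 4. The new tableau is [[1, 4], [2], [3], [5]].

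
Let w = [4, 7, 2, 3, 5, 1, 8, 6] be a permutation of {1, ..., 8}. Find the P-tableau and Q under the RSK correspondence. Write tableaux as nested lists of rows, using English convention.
P = [[1, 3, 5, 6], [2, 7, 8], [4]], Q = [[1, 2, 5, 7], [3, 4, 8], [6]]

Insert each entry of the permutation into P by Schensted row insertion, recording in Q the position of each new cell.

After inserting 4: P = [[4]].
After inserting 7: P = [[4, 7]].
After inserting 2: P = [[2, 7], [4]].
After inserting 3: P = [[2, 3], [4, 7]].
After inserting 5: P = [[2, 3, 5], [4, 7]].
After inserting 1: P = [[1, 3, 5], [2, 7], [4]].
After inserting 8: P = [[1, 3, 5, 8], [2, 7], [4]].
After inserting 6: P = [[1, 3, 5, 6], [2, 7, 8], [4]].

So P = [[1, 3, 5, 6], [2, 7, 8], [4]], Q = [[1, 2, 5, 7], [3, 4, 8], [6]].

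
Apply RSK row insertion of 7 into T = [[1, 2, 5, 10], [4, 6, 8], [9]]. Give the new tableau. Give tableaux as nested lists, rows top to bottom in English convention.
[[1, 2, 5, 7], [4, 6, 8, 10], [9]]

In row 1, 7 replaces 10 (the leftmost entry greater than 7); 10 is bumped to row 2. 10 is appended to row 2. The new tableau is [[1, 2, 5, 7], [4, 6, 8, 10], [9]].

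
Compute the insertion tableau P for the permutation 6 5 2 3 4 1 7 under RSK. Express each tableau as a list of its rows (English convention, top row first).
Insert 6: appended to row 1. P = [[6]].
Insert 5: 5 bumps 6 from row 1; 6 starts row 2. P = [[5], [6]].
Insert 2: 2 bumps 5 from row 1; 5 bumps 6 from row 2; 6 starts row 3. P = [[2], [5], [6]].
Insert 3: appended to row 1. P = [[2, 3], [5], [6]].
Insert 4: appended to row 1. P = [[2, 3, 4], [5], [6]].
Insert 1: 1 bumps 2 from row 1; 2 bumps 5 from row 2; 5 bumps 6 from row 3; 6 starts row 4. P = [[1, 3, 4], [2], [5], [6]].
Insert 7: appended to row 1. P = [[1, 3, 4, 7], [2], [5], [6]].

So P = [[1, 3, 4, 7], [2], [5], [6]].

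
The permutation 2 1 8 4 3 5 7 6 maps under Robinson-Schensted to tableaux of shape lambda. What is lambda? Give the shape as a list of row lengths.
Row-insert each entry into an empty tableau.

After inserting 2: P = [[2]].
After inserting 1: P = [[1], [2]].
After inserting 8: P = [[1, 8], [2]].
After inserting 4: P = [[1, 4], [2, 8]].
After inserting 3: P = [[1, 3], [2, 4], [8]].
After inserting 5: P = [[1, 3, 5], [2, 4], [8]].
After inserting 7: P = [[1, 3, 5, 7], [2, 4], [8]].
After inserting 6: P = [[1, 3, 5, 6], [2, 4, 7], [8]].

The final insertion tableau P = [[1, 3, 5, 6], [2, 4, 7], [8]] has shape [4, 3, 1].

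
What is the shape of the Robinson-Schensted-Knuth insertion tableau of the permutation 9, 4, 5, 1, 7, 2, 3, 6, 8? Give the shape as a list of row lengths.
RSK row insertion gives P = [[1, 2, 3, 6, 8], [4, 5, 7], [9]], which has shape [5, 3, 1].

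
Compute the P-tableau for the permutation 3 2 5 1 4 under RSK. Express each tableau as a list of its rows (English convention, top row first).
P = [[1, 4], [2, 5], [3]]

After inserting 3: P = [[3]].
After inserting 2: P = [[2], [3]].
After inserting 5: P = [[2, 5], [3]].
After inserting 1: P = [[1, 5], [2], [3]].
After inserting 4: P = [[1, 4], [2, 5], [3]].

So P = [[1, 4], [2, 5], [3]].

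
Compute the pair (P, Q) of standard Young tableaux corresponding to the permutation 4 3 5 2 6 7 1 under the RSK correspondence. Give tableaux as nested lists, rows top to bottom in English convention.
P = [[1, 5, 6, 7], [2], [3], [4]], Q = [[1, 3, 5, 6], [2], [4], [7]]

Insert each entry of the permutation into P by Schensted row insertion, recording in Q the position of each new cell.

Insert 4: appended to row 1. P = [[4]].
Insert 3: 3 bumps 4 from row 1; 4 starts row 2. P = [[3], [4]].
Insert 5: appended to row 1. P = [[3, 5], [4]].
Insert 2: 2 bumps 3 from row 1; 3 bumps 4 from row 2; 4 starts row 3. P = [[2, 5], [3], [4]].
Insert 6: appended to row 1. P = [[2, 5, 6], [3], [4]].
Insert 7: appended to row 1. P = [[2, 5, 6, 7], [3], [4]].
Insert 1: 1 bumps 2 from row 1; 2 bumps 3 from row 2; 3 bumps 4 from row 3; 4 starts row 4. P = [[1, 5, 6, 7], [2], [3], [4]].

So P = [[1, 5, 6, 7], [2], [3], [4]], Q = [[1, 3, 5, 6], [2], [4], [7]].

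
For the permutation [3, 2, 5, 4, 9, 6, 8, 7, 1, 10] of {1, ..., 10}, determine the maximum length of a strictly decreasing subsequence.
4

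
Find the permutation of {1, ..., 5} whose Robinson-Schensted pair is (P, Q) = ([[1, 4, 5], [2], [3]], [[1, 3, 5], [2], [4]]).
3 2 4 1 5

Reverse RSK: for i = n, n-1, ..., 1, locate i in Q, remove the corresponding corner cell from P, and reverse-bump its entry up through P; the value ejected from row 1 is w(i).

So w = 3 2 4 1 5.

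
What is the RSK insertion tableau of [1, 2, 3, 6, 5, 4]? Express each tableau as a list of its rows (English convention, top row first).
Insert 1: appended to row 1. P = [[1]].
Insert 2: appended to row 1. P = [[1, 2]].
Insert 3: appended to row 1. P = [[1, 2, 3]].
Insert 6: appended to row 1. P = [[1, 2, 3, 6]].
Insert 5: 5 bumps 6 from row 1; 6 starts row 2. P = [[1, 2, 3, 5], [6]].
Insert 4: 4 bumps 5 from row 1; 5 bumps 6 from row 2; 6 starts row 3. P = [[1, 2, 3, 4], [5], [6]].

So P = [[1, 2, 3, 4], [5], [6]].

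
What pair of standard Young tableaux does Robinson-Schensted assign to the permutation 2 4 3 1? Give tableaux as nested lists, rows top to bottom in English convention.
Insert each entry of the permutation into P by Schensted row insertion, recording in Q the position of each new cell.

After inserting 2: P = [[2]].
After inserting 4: P = [[2, 4]].
After inserting 3: P = [[2, 3], [4]].
After inserting 1: P = [[1, 3], [2], [4]].

So P = [[1, 3], [2], [4]], Q = [[1, 2], [3], [4]].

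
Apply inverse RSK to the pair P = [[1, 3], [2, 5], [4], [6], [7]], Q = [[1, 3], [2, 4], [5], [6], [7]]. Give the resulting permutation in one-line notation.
Reverse the RSK construction: for i from n down to 1, find the cell of Q containing i, remove the entry at that cell from P, and reverse-bump it up through P; the value ejected from row 1 is w(i).

Step i=7: Q has 7 at row 5, column 1; remove 7 from row 5 of P and reverse-bump: 7 enters row 4 and ejects 6; 6 enters row 3 and ejects 4; 4 enters row 2 and ejects 2; 2 enters row 1 and ejects 1. So w(7) = 1. P is now [[2, 3], [4, 5], [6], [7]].
Step i=6: Q has 6 at row 4, column 1; remove 7 from row 4 of P and reverse-bump: 7 enters row 3 and ejects 6; 6 enters row 2 and ejects 5; 5 enters row 1 and ejects 3. So w(6) = 3. P is now [[2, 5], [4, 6], [7]].
Step i=5: Q has 5 at row 3, column 1; remove 7 from row 3 of P and reverse-bump: 7 enters row 2 and ejects 6; 6 enters row 1 and ejects 5. So w(5) = 5. P is now [[2, 6], [4, 7]].
Step i=4: Q has 4 at row 2, column 2; remove 7 from row 2 of P and reverse-bump: 7 enters row 1 and ejects 6. So w(4) = 6. P is now [[2, 7], [4]].
Step i=3: Q has 3 at row 1, column 2; remove that cell from P, ejecting 7. So w(3) = 7. P is now [[2], [4]].
Step i=2: Q has 2 at row 2, column 1; remove 4 from row 2 of P and reverse-bump: 4 enters row 1 and ejects 2. So w(2) = 2. P is now [[4]].
Step i=1: Q has 1 at row 1, column 1; remove that cell from P, ejecting 4. So w(1) = 4. P is now [].

So w = 4 2 7 6 5 3 1.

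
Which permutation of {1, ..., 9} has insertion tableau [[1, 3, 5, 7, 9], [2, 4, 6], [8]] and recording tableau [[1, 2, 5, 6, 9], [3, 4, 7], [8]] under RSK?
2 4 1 3 6 8 7 5 9

Reverse the RSK construction: for i from n down to 1, find the cell of Q containing i, remove the entry at that cell from P, and reverse-bump it up through P; the value ejected from row 1 is w(i).

Step i=9: Q has 9 at row 1, column 5; remove that cell from P, ejecting 9. So w(9) = 9. P is now [[1, 3, 5, 7], [2, 4, 6], [8]].
Step i=8: Q has 8 at row 3, column 1; remove 8 from row 3 of P and reverse-bump: 8 enters row 2 and ejects 6; 6 enters row 1 and ejects 5. So w(8) = 5. P is now [[1, 3, 6, 7], [2, 4, 8]].
Step i=7: Q has 7 at row 2, column 3; remove 8 from row 2 of P and reverse-bump: 8 enters row 1 and ejects 7. So w(7) = 7. P is now [[1, 3, 6, 8], [2, 4]].
Step i=6: Q has 6 at row 1, column 4; remove that cell from P, ejecting 8. So w(6) = 8. P is now [[1, 3, 6], [2, 4]].
Step i=5: Q has 5 at row 1, column 3; remove that cell from P, ejecting 6. So w(5) = 6. P is now [[1, 3], [2, 4]].
Step i=4: Q has 4 at row 2, column 2; remove 4 from row 2 of P and reverse-bump: 4 enters row 1 and ejects 3. So w(4) = 3. P is now [[1, 4], [2]].
Step i=3: Q has 3 at row 2, column 1; remove 2 from row 2 of P and reverse-bump: 2 enters row 1 and ejects 1. So w(3) = 1. P is now [[2, 4]].
Step i=2: Q has 2 at row 1, column 2; remove that cell from P, ejecting 4. So w(2) = 4. P is now [[2]].
Step i=1: Q has 1 at row 1, column 1; remove that cell from P, ejecting 2. So w(1) = 2. P is now [].

So w = 2 4 1 3 6 8 7 5 9.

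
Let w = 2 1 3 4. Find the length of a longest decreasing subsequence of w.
2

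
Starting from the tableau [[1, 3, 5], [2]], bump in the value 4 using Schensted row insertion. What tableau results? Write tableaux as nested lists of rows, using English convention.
[[1, 3, 4], [2, 5]]

In row 1, 4 replaces 5 (the leftmost entry greater than 4); 5 is bumped to row 2. 5 is appended to row 2. The new tableau is [[1, 3, 4], [2, 5]].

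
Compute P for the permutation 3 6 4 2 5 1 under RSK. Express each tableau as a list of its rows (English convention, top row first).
Insert 3: appended to row 1. P = [[3]].
Insert 6: appended to row 1. P = [[3, 6]].
Insert 4: 4 bumps 6 from row 1; 6 starts row 2. P = [[3, 4], [6]].
Insert 2: 2 bumps 3 from row 1; 3 bumps 6 from row 2; 6 starts row 3. P = [[2, 4], [3], [6]].
Insert 5: appended to row 1. P = [[2, 4, 5], [3], [6]].
Insert 1: 1 bumps 2 from row 1; 2 bumps 3 from row 2; 3 bumps 6 from row 3; 6 starts row 4. P = [[1, 4, 5], [2], [3], [6]].

So P = [[1, 4, 5], [2], [3], [6]].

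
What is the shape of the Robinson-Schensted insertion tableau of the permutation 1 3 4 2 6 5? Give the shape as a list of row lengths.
RSK row insertion gives P = [[1, 2, 4, 5], [3, 6]], which has shape [4, 2].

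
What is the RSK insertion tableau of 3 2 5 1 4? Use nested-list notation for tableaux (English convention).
P = [[1, 4], [2, 5], [3]]

Insert 3: appended to row 1. P = [[3]].
Insert 2: 2 bumps 3 from row 1; 3 starts row 2. P = [[2], [3]].
Insert 5: appended to row 1. P = [[2, 5], [3]].
Insert 1: 1 bumps 2 from row 1; 2 bumps 3 from row 2; 3 starts row 3. P = [[1, 5], [2], [3]].
Insert 4: 4 bumps 5 from row 1; 5 appends to row 2. P = [[1, 4], [2, 5], [3]].

So P = [[1, 4], [2, 5], [3]].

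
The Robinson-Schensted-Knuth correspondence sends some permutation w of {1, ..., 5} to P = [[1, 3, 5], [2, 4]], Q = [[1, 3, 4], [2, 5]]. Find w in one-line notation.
Reverse the RSK construction: for i from n down to 1, find the cell of Q containing i, remove the entry at that cell from P, and reverse-bump it up through P; the value ejected from row 1 is w(i).

Step i=5: Q has 5 at row 2, column 2; remove 4 from row 2 of P and reverse-bump: 4 enters row 1 and ejects 3. So w(5) = 3. P is now [[1, 4, 5], [2]].
Step i=4: Q has 4 at row 1, column 3; remove that cell from P, ejecting 5. So w(4) = 5. P is now [[1, 4], [2]].
Step i=3: Q has 3 at row 1, column 2; remove that cell from P, ejecting 4. So w(3) = 4. P is now [[1], [2]].
Step i=2: Q has 2 at row 2, column 1; remove 2 from row 2 of P and reverse-bump: 2 enters row 1 and ejects 1. So w(2) = 1. P is now [[2]].
Step i=1: Q has 1 at row 1, column 1; remove that cell from P, ejecting 2. So w(1) = 2. P is now [].

So w = 2 1 4 5 3.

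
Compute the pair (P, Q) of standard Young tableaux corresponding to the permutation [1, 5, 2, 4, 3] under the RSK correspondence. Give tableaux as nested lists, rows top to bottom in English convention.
Insert each entry of the permutation into P by Schensted row insertion, recording in Q the position of each new cell.

Insert 1: appended to row 1. P = [[1]], Q = [[1]].
Insert 5: appended to row 1. P = [[1, 5]], Q = [[1, 2]].
Insert 2: 2 bumps 5 from row 1; 5 starts row 2. P = [[1, 2], [5]], Q = [[1, 2], [3]].
Insert 4: appended to row 1. P = [[1, 2, 4], [5]], Q = [[1, 2, 4], [3]].
Insert 3: 3 bumps 4 from row 1; 4 bumps 5 from row 2; 5 starts row 3. P = [[1, 2, 3], [4], [5]], Q = [[1, 2, 4], [3], [5]].

So P = [[1, 2, 3], [4], [5]], Q = [[1, 2, 4], [3], [5]].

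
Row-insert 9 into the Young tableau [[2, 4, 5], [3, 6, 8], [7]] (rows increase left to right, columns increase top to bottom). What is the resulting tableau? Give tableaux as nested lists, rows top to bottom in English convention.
[[2, 4, 5, 9], [3, 6, 8], [7]]

9 is larger than every entry of row 1, so it is appended to row 1. The new tableau is [[2, 4, 5, 9], [3, 6, 8], [7]].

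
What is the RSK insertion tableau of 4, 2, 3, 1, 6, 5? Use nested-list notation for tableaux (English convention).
P = [[1, 3, 5], [2, 6], [4]]

Insert 4: appended to row 1. P = [[4]].
Insert 2: 2 bumps 4 from row 1; 4 starts row 2. P = [[2], [4]].
Insert 3: appended to row 1. P = [[2, 3], [4]].
Insert 1: 1 bumps 2 from row 1; 2 bumps 4 from row 2; 4 starts row 3. P = [[1, 3], [2], [4]].
Insert 6: appended to row 1. P = [[1, 3, 6], [2], [4]].
Insert 5: 5 bumps 6 from row 1; 6 appends to row 2. P = [[1, 3, 5], [2, 6], [4]].

So P = [[1, 3, 5], [2, 6], [4]].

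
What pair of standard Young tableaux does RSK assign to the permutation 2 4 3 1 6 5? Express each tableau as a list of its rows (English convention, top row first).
P = [[1, 3, 5], [2, 6], [4]], Q = [[1, 2, 5], [3, 6], [4]]

Insert each entry of the permutation into P by Schensted row insertion, recording in Q the position of each new cell.

Insert 2: appended to row 1. P = [[2]], Q = [[1]].
Insert 4: appended to row 1. P = [[2, 4]], Q = [[1, 2]].
Insert 3: 3 bumps 4 from row 1; 4 starts row 2. P = [[2, 3], [4]], Q = [[1, 2], [3]].
Insert 1: 1 bumps 2 from row 1; 2 bumps 4 from row 2; 4 starts row 3. P = [[1, 3], [2], [4]], Q = [[1, 2], [3], [4]].
Insert 6: appended to row 1. P = [[1, 3, 6], [2], [4]], Q = [[1, 2, 5], [3], [4]].
Insert 5: 5 bumps 6 from row 1; 6 appends to row 2. P = [[1, 3, 5], [2, 6], [4]], Q = [[1, 2, 5], [3, 6], [4]].

So P = [[1, 3, 5], [2, 6], [4]], Q = [[1, 2, 5], [3, 6], [4]].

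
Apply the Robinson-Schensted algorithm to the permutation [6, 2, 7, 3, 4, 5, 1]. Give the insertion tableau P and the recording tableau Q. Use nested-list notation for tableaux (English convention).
P = [[1, 3, 4, 5], [2, 7], [6]], Q = [[1, 3, 5, 6], [2, 4], [7]]

Insert each entry of the permutation into P by Schensted row insertion, recording in Q the position of each new cell.

Insert 6: appended to row 1. P = [[6]].
Insert 2: 2 bumps 6 from row 1; 6 starts row 2. P = [[2], [6]].
Insert 7: appended to row 1. P = [[2, 7], [6]].
Insert 3: 3 bumps 7 from row 1; 7 appends to row 2. P = [[2, 3], [6, 7]].
Insert 4: appended to row 1. P = [[2, 3, 4], [6, 7]].
Insert 5: appended to row 1. P = [[2, 3, 4, 5], [6, 7]].
Insert 1: 1 bumps 2 from row 1; 2 bumps 6 from row 2; 6 starts row 3. P = [[1, 3, 4, 5], [2, 7], [6]].

So P = [[1, 3, 4, 5], [2, 7], [6]], Q = [[1, 3, 5, 6], [2, 4], [7]].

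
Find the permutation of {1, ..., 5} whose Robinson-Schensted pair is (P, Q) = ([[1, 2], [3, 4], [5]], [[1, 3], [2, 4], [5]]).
3 1 5 4 2

Reverse the RSK construction: for i from n down to 1, find the cell of Q containing i, remove the entry at that cell from P, and reverse-bump it up through P; the value ejected from row 1 is w(i).

Step i=5: Q has 5 at row 3, column 1; remove 5 from row 3 of P and reverse-bump: 5 enters row 2 and ejects 4; 4 enters row 1 and ejects 2. So w(5) = 2. P is now [[1, 4], [3, 5]].
Step i=4: Q has 4 at row 2, column 2; remove 5 from row 2 of P and reverse-bump: 5 enters row 1 and ejects 4. So w(4) = 4. P is now [[1, 5], [3]].
Step i=3: Q has 3 at row 1, column 2; remove that cell from P, ejecting 5. So w(3) = 5. P is now [[1], [3]].
Step i=2: Q has 2 at row 2, column 1; remove 3 from row 2 of P and reverse-bump: 3 enters row 1 and ejects 1. So w(2) = 1. P is now [[3]].
Step i=1: Q has 1 at row 1, column 1; remove that cell from P, ejecting 3. So w(1) = 3. P is now [].

So w = 3 1 5 4 2.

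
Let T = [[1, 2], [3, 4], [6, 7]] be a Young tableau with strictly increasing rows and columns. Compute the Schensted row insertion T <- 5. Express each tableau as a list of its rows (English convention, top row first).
[[1, 2, 5], [3, 4], [6, 7]]

5 is larger than every entry of row 1, so it is appended to row 1. The new tableau is [[1, 2, 5], [3, 4], [6, 7]].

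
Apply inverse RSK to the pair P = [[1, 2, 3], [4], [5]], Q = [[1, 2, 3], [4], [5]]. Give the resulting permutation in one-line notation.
1 2 5 4 3

Reverse the RSK construction: for i from n down to 1, find the cell of Q containing i, remove the entry at that cell from P, and reverse-bump it up through P; the value ejected from row 1 is w(i).

Step i=5: Q has 5 at row 3, column 1; remove 5 from row 3 of P and reverse-bump: 5 enters row 2 and ejects 4; 4 enters row 1 and ejects 3. So w(5) = 3. P is now [[1, 2, 4], [5]].
Step i=4: Q has 4 at row 2, column 1; remove 5 from row 2 of P and reverse-bump: 5 enters row 1 and ejects 4. So w(4) = 4. P is now [[1, 2, 5]].
Step i=3: Q has 3 at row 1, column 3; remove that cell from P, ejecting 5. So w(3) = 5. P is now [[1, 2]].
Step i=2: Q has 2 at row 1, column 2; remove that cell from P, ejecting 2. So w(2) = 2. P is now [[1]].
Step i=1: Q has 1 at row 1, column 1; remove that cell from P, ejecting 1. So w(1) = 1. P is now [].

So w = 1 2 5 4 3.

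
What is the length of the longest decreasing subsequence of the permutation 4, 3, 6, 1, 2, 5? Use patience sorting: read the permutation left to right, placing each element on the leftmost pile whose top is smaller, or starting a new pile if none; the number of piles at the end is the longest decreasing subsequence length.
3

4: new pile. tops = [4]
3: new pile. tops = [4, 3]
6: onto pile 1 (replacing 4). tops = [6, 3]
1: new pile. tops = [6, 3, 1]
2: onto pile 3 (replacing 1). tops = [6, 3, 2]
5: onto pile 2 (replacing 3). tops = [6, 5, 2]

3 piles, so the longest decreasing subsequence has length 3.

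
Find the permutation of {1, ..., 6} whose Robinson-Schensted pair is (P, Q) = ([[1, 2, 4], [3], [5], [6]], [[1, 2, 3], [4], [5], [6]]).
Reverse RSK: for i = n, n-1, ..., 1, locate i in Q, remove the corresponding corner cell from P, and reverse-bump its entry up through P; the value ejected from row 1 is w(i).

So w = 1 3 6 5 4 2.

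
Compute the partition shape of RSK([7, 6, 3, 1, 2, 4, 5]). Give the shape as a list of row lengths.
Row-insert each entry into an empty tableau.

After inserting 7: P = [[7]].
After inserting 6: P = [[6], [7]].
After inserting 3: P = [[3], [6], [7]].
After inserting 1: P = [[1], [3], [6], [7]].
After inserting 2: P = [[1, 2], [3], [6], [7]].
After inserting 4: P = [[1, 2, 4], [3], [6], [7]].
After inserting 5: P = [[1, 2, 4, 5], [3], [6], [7]].

The final insertion tableau P = [[1, 2, 4, 5], [3], [6], [7]] has shape [4, 1, 1, 1].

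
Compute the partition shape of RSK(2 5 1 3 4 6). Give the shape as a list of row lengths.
[4, 2]

Row-insert each entry into an empty tableau.

After inserting 2: P = [[2]].
After inserting 5: P = [[2, 5]].
After inserting 1: P = [[1, 5], [2]].
After inserting 3: P = [[1, 3], [2, 5]].
After inserting 4: P = [[1, 3, 4], [2, 5]].
After inserting 6: P = [[1, 3, 4, 6], [2, 5]].

The final insertion tableau P = [[1, 3, 4, 6], [2, 5]] has shape [4, 2].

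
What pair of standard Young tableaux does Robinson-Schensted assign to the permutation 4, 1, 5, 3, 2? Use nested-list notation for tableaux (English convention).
P = [[1, 2], [3, 5], [4]], Q = [[1, 3], [2, 4], [5]]

Insert each entry of the permutation into P by Schensted row insertion, recording in Q the position of each new cell.

Insert 4: appended to row 1. P = [[4]].
Insert 1: 1 bumps 4 from row 1; 4 starts row 2. P = [[1], [4]].
Insert 5: appended to row 1. P = [[1, 5], [4]].
Insert 3: 3 bumps 5 from row 1; 5 appends to row 2. P = [[1, 3], [4, 5]].
Insert 2: 2 bumps 3 from row 1; 3 bumps 4 from row 2; 4 starts row 3. P = [[1, 2], [3, 5], [4]].

So P = [[1, 2], [3, 5], [4]], Q = [[1, 3], [2, 4], [5]].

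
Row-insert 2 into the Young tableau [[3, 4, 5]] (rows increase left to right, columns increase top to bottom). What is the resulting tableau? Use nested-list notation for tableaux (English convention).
In row 1, 2 replaces 3 (the leftmost entry greater than 2); 3 is bumped to row 2. 3 starts a new row 2. The new tableau is [[2, 4, 5], [3]].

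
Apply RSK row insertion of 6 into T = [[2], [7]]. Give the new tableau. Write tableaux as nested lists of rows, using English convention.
6 is larger than every entry of row 1, so it is appended to row 1. The new tableau is [[2, 6], [7]].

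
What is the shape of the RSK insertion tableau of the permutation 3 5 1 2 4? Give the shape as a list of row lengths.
[3, 2]

Row-insert each entry into an empty tableau.

After inserting 3: P = [[3]].
After inserting 5: P = [[3, 5]].
After inserting 1: P = [[1, 5], [3]].
After inserting 2: P = [[1, 2], [3, 5]].
After inserting 4: P = [[1, 2, 4], [3, 5]].

The final insertion tableau P = [[1, 2, 4], [3, 5]] has shape [3, 2].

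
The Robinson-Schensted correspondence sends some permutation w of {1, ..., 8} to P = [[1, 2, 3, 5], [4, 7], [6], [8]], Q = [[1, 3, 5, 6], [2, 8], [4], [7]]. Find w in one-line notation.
Reverse the RSK construction: for i from n down to 1, find the cell of Q containing i, remove the entry at that cell from P, and reverse-bump it up through P; the value ejected from row 1 is w(i).

Step i=8: Q has 8 at row 2, column 2; remove 7 from row 2 of P and reverse-bump: 7 enters row 1 and ejects 5. So w(8) = 5. P is now [[1, 2, 3, 7], [4], [6], [8]].
Step i=7: Q has 7 at row 4, column 1; remove 8 from row 4 of P and reverse-bump: 8 enters row 3 and ejects 6; 6 enters row 2 and ejects 4; 4 enters row 1 and ejects 3. So w(7) = 3. P is now [[1, 2, 4, 7], [6], [8]].
Step i=6: Q has 6 at row 1, column 4; remove that cell from P, ejecting 7. So w(6) = 7. P is now [[1, 2, 4], [6], [8]].
Step i=5: Q has 5 at row 1, column 3; remove that cell from P, ejecting 4. So w(5) = 4. P is now [[1, 2], [6], [8]].
Step i=4: Q has 4 at row 3, column 1; remove 8 from row 3 of P and reverse-bump: 8 enters row 2 and ejects 6; 6 enters row 1 and ejects 2. So w(4) = 2. P is now [[1, 6], [8]].
Step i=3: Q has 3 at row 1, column 2; remove that cell from P, ejecting 6. So w(3) = 6. P is now [[1], [8]].
Step i=2: Q has 2 at row 2, column 1; remove 8 from row 2 of P and reverse-bump: 8 enters row 1 and ejects 1. So w(2) = 1. P is now [[8]].
Step i=1: Q has 1 at row 1, column 1; remove that cell from P, ejecting 8. So w(1) = 8. P is now [].

So w = 8 1 6 2 4 7 3 5.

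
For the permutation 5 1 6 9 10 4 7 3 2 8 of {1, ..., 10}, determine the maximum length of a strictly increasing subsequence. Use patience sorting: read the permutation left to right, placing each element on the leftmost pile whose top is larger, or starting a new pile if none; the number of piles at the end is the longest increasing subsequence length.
4

5: new pile. tops = [5]
1: onto pile 1 (replacing 5). tops = [1]
6: new pile. tops = [1, 6]
9: new pile. tops = [1, 6, 9]
10: new pile. tops = [1, 6, 9, 10]
4: onto pile 2 (replacing 6). tops = [1, 4, 9, 10]
7: onto pile 3 (replacing 9). tops = [1, 4, 7, 10]
3: onto pile 2 (replacing 4). tops = [1, 3, 7, 10]
2: onto pile 2 (replacing 3). tops = [1, 2, 7, 10]
8: onto pile 4 (replacing 10). tops = [1, 2, 7, 8]

4 piles, so the longest increasing subsequence has length 4.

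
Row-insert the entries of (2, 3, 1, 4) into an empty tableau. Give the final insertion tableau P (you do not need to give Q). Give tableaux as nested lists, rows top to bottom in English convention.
P = [[1, 3, 4], [2]]

Insert 2: appended to row 1. P = [[2]].
Insert 3: appended to row 1. P = [[2, 3]].
Insert 1: 1 bumps 2 from row 1; 2 starts row 2. P = [[1, 3], [2]].
Insert 4: appended to row 1. P = [[1, 3, 4], [2]].

So P = [[1, 3, 4], [2]].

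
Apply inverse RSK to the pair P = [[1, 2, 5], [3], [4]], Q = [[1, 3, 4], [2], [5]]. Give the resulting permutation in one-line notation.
4 1 3 5 2

Reverse the RSK construction: for i from n down to 1, find the cell of Q containing i, remove the entry at that cell from P, and reverse-bump it up through P; the value ejected from row 1 is w(i).

Step i=5: Q has 5 at row 3, column 1; remove 4 from row 3 of P and reverse-bump: 4 enters row 2 and ejects 3; 3 enters row 1 and ejects 2. So w(5) = 2. P is now [[1, 3, 5], [4]].
Step i=4: Q has 4 at row 1, column 3; remove that cell from P, ejecting 5. So w(4) = 5. P is now [[1, 3], [4]].
Step i=3: Q has 3 at row 1, column 2; remove that cell from P, ejecting 3. So w(3) = 3. P is now [[1], [4]].
Step i=2: Q has 2 at row 2, column 1; remove 4 from row 2 of P and reverse-bump: 4 enters row 1 and ejects 1. So w(2) = 1. P is now [[4]].
Step i=1: Q has 1 at row 1, column 1; remove that cell from P, ejecting 4. So w(1) = 4. P is now [].

So w = 4 1 3 5 2.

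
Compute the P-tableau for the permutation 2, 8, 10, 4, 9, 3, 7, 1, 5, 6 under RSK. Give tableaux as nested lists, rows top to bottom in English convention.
P = [[1, 3, 5, 6], [2, 7], [4, 9], [8, 10]]

Insert 2: appended to row 1. P = [[2]].
Insert 8: appended to row 1. P = [[2, 8]].
Insert 10: appended to row 1. P = [[2, 8, 10]].
Insert 4: 4 bumps 8 from row 1; 8 starts row 2. P = [[2, 4, 10], [8]].
Insert 9: 9 bumps 10 from row 1; 10 appends to row 2. P = [[2, 4, 9], [8, 10]].
Insert 3: 3 bumps 4 from row 1; 4 bumps 8 from row 2; 8 starts row 3. P = [[2, 3, 9], [4, 10], [8]].
Insert 7: 7 bumps 9 from row 1; 9 bumps 10 from row 2; 10 appends to row 3. P = [[2, 3, 7], [4, 9], [8, 10]].
Insert 1: 1 bumps 2 from row 1; 2 bumps 4 from row 2; 4 bumps 8 from row 3; 8 starts row 4. P = [[1, 3, 7], [2, 9], [4, 10], [8]].
Insert 5: 5 bumps 7 from row 1; 7 bumps 9 from row 2; 9 bumps 10 from row 3; 10 appends to row 4. P = [[1, 3, 5], [2, 7], [4, 9], [8, 10]].
Insert 6: appended to row 1. P = [[1, 3, 5, 6], [2, 7], [4, 9], [8, 10]].

So P = [[1, 3, 5, 6], [2, 7], [4, 9], [8, 10]].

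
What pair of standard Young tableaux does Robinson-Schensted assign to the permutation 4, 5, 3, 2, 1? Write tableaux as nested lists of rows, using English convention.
Insert each entry of the permutation into P by Schensted row insertion, recording in Q the position of each new cell.

Insert 4: appended to row 1. P = [[4]].
Insert 5: appended to row 1. P = [[4, 5]].
Insert 3: 3 bumps 4 from row 1; 4 starts row 2. P = [[3, 5], [4]].
Insert 2: 2 bumps 3 from row 1; 3 bumps 4 from row 2; 4 starts row 3. P = [[2, 5], [3], [4]].
Insert 1: 1 bumps 2 from row 1; 2 bumps 3 from row 2; 3 bumps 4 from row 3; 4 starts row 4. P = [[1, 5], [2], [3], [4]].

So P = [[1, 5], [2], [3], [4]], Q = [[1, 2], [3], [4], [5]].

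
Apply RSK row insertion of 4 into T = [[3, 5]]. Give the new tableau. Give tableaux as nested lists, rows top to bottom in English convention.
In row 1, 4 replaces 5 (the leftmost entry greater than 4); 5 is bumped to row 2. 5 starts a new row 2. The new tableau is [[3, 4], [5]].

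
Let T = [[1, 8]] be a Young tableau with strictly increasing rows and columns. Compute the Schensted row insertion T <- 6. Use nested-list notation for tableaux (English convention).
In row 1, 6 replaces 8 (the leftmost entry greater than 6); 8 is bumped to row 2. 8 starts a new row 2. The new tableau is [[1, 6], [8]].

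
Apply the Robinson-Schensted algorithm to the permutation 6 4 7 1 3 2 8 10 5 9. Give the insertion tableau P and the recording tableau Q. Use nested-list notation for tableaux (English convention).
P = [[1, 2, 5, 9], [3, 7, 8, 10], [4], [6]], Q = [[1, 3, 7, 8], [2, 5, 9, 10], [4], [6]]

Insert each entry of the permutation into P by Schensted row insertion, recording in Q the position of each new cell.

Insert 6: appended to row 1. P = [[6]].
Insert 4: 4 bumps 6 from row 1; 6 starts row 2. P = [[4], [6]].
Insert 7: appended to row 1. P = [[4, 7], [6]].
Insert 1: 1 bumps 4 from row 1; 4 bumps 6 from row 2; 6 starts row 3. P = [[1, 7], [4], [6]].
Insert 3: 3 bumps 7 from row 1; 7 appends to row 2. P = [[1, 3], [4, 7], [6]].
Insert 2: 2 bumps 3 from row 1; 3 bumps 4 from row 2; 4 bumps 6 from row 3; 6 starts row 4. P = [[1, 2], [3, 7], [4], [6]].
Insert 8: appended to row 1. P = [[1, 2, 8], [3, 7], [4], [6]].
Insert 10: appended to row 1. P = [[1, 2, 8, 10], [3, 7], [4], [6]].
Insert 5: 5 bumps 8 from row 1; 8 appends to row 2. P = [[1, 2, 5, 10], [3, 7, 8], [4], [6]].
Insert 9: 9 bumps 10 from row 1; 10 appends to row 2. P = [[1, 2, 5, 9], [3, 7, 8, 10], [4], [6]].

So P = [[1, 2, 5, 9], [3, 7, 8, 10], [4], [6]], Q = [[1, 3, 7, 8], [2, 5, 9, 10], [4], [6]].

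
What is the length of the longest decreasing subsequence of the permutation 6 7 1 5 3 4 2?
4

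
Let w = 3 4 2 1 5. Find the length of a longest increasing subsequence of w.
3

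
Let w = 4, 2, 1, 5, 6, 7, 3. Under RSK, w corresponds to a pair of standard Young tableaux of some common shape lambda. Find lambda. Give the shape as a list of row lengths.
[4, 2, 1]

Row-insert each entry into an empty tableau.

After inserting 4: P = [[4]].
After inserting 2: P = [[2], [4]].
After inserting 1: P = [[1], [2], [4]].
After inserting 5: P = [[1, 5], [2], [4]].
After inserting 6: P = [[1, 5, 6], [2], [4]].
After inserting 7: P = [[1, 5, 6, 7], [2], [4]].
After inserting 3: P = [[1, 3, 6, 7], [2, 5], [4]].

The final insertion tableau P = [[1, 3, 6, 7], [2, 5], [4]] has shape [4, 2, 1].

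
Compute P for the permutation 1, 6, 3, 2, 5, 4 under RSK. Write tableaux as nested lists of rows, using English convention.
Insert 1: appended to row 1. P = [[1]].
Insert 6: appended to row 1. P = [[1, 6]].
Insert 3: 3 bumps 6 from row 1; 6 starts row 2. P = [[1, 3], [6]].
Insert 2: 2 bumps 3 from row 1; 3 bumps 6 from row 2; 6 starts row 3. P = [[1, 2], [3], [6]].
Insert 5: appended to row 1. P = [[1, 2, 5], [3], [6]].
Insert 4: 4 bumps 5 from row 1; 5 appends to row 2. P = [[1, 2, 4], [3, 5], [6]].

So P = [[1, 2, 4], [3, 5], [6]].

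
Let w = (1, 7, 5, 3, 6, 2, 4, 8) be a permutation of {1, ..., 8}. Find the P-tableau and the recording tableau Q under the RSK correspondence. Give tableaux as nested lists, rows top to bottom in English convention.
P = [[1, 2, 4, 8], [3, 6], [5], [7]], Q = [[1, 2, 5, 8], [3, 7], [4], [6]]

Insert each entry of the permutation into P by Schensted row insertion, recording in Q the position of each new cell.

Insert 1: appended to row 1. P = [[1]].
Insert 7: appended to row 1. P = [[1, 7]].
Insert 5: 5 bumps 7 from row 1; 7 starts row 2. P = [[1, 5], [7]].
Insert 3: 3 bumps 5 from row 1; 5 bumps 7 from row 2; 7 starts row 3. P = [[1, 3], [5], [7]].
Insert 6: appended to row 1. P = [[1, 3, 6], [5], [7]].
Insert 2: 2 bumps 3 from row 1; 3 bumps 5 from row 2; 5 bumps 7 from row 3; 7 starts row 4. P = [[1, 2, 6], [3], [5], [7]].
Insert 4: 4 bumps 6 from row 1; 6 appends to row 2. P = [[1, 2, 4], [3, 6], [5], [7]].
Insert 8: appended to row 1. P = [[1, 2, 4, 8], [3, 6], [5], [7]].

So P = [[1, 2, 4, 8], [3, 6], [5], [7]], Q = [[1, 2, 5, 8], [3, 7], [4], [6]].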